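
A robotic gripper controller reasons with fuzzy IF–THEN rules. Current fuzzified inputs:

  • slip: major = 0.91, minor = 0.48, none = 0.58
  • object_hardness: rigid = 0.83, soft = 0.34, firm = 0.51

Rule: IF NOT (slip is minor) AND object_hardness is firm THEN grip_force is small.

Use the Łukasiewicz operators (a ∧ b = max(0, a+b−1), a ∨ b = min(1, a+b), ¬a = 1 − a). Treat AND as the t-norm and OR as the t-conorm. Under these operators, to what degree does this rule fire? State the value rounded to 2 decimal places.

firing strength: ¬minor=1−0.48=0.52, firm=0.51; AND[max(0, a+b−1)] → w = 0.03

0.03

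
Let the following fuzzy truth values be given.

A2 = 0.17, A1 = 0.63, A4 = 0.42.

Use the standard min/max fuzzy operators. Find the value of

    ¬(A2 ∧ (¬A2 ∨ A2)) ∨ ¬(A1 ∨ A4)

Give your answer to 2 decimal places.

0.83

¬A2 = 1 − 0.17 = 0.83
¬A2 ∨ A2 = max(a, b) on (0.83, 0.17) = 0.83
A2 ∧ (¬A2 ∨ A2) = min(a, b) on (0.17, 0.83) = 0.17
¬(A2 ∧ (¬A2 ∨ A2)) = 1 − 0.17 = 0.83
A1 ∨ A4 = max(a, b) on (0.63, 0.42) = 0.63
¬(A1 ∨ A4) = 1 − 0.63 = 0.37
¬(A2 ∧ (¬A2 ∨ A2)) ∨ ¬(A1 ∨ A4) = max(a, b) on (0.83, 0.37) = 0.83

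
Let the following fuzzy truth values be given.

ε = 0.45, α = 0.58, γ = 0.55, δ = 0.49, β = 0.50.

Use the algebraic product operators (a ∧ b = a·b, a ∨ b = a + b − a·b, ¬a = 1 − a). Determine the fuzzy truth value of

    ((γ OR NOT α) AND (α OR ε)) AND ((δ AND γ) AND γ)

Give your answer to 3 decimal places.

0.084

NOT α = 1 − 0.5800 = 0.4200
γ OR NOT α = a + b − a·b on (0.5500, 0.4200) = 0.7390
α OR ε = a + b − a·b on (0.5800, 0.4500) = 0.7690
(γ OR NOT α) AND (α OR ε) = a·b on (0.7390, 0.7690) = 0.5683
δ AND γ = a·b on (0.4900, 0.5500) = 0.2695
(δ AND γ) AND γ = a·b on (0.2695, 0.5500) = 0.1482
((γ OR NOT α) AND (α OR ε)) AND ((δ AND γ) AND γ) = a·b on (0.5683, 0.1482) = 0.0842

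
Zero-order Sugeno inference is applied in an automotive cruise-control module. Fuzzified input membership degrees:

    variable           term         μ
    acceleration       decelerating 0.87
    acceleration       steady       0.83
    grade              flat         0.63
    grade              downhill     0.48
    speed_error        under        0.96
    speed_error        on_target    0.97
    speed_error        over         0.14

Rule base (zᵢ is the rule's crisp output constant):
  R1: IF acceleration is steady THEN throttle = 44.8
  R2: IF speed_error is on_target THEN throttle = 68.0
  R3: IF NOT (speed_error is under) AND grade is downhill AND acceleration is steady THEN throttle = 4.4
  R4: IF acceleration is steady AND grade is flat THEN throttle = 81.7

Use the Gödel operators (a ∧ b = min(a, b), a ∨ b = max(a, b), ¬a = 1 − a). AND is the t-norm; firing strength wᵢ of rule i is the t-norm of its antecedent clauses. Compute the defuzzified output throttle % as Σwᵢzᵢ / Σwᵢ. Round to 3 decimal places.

62.668

R1 (z=44.8): steady=0.83 → w = 0.83
R2 (z=68.0): on_target=0.97 → w = 0.97
R3 (z=4.4): ¬under=1−0.96=0.04, downhill=0.48, steady=0.83; AND[min(a, b)] → w = 0.04
R4 (z=81.7): steady=0.83, flat=0.63; AND[min(a, b)] → w = 0.63
Weighted average = (0.83·44.8 + 0.97·68.0 + 0.04·4.4 + 0.63·81.7) / (0.83 + 0.97 + 0.04 + 0.63)
  = 154.7910 / 2.4700 = 62.668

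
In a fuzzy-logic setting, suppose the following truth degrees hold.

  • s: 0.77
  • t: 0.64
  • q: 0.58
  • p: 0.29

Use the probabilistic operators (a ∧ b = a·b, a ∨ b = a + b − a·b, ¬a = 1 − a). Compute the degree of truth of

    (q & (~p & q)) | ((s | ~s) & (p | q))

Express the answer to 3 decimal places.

~p = 1 − 0.2900 = 0.7100
~p & q = a·b on (0.7100, 0.5800) = 0.4118
q & (~p & q) = a·b on (0.5800, 0.4118) = 0.2388
~s = 1 − 0.7700 = 0.2300
s | ~s = a + b − a·b on (0.7700, 0.2300) = 0.8229
p | q = a + b − a·b on (0.2900, 0.5800) = 0.7018
(s | ~s) & (p | q) = a·b on (0.8229, 0.7018) = 0.5775
(q & (~p & q)) | ((s | ~s) & (p | q)) = a + b − a·b on (0.2388, 0.5775) = 0.6784

0.678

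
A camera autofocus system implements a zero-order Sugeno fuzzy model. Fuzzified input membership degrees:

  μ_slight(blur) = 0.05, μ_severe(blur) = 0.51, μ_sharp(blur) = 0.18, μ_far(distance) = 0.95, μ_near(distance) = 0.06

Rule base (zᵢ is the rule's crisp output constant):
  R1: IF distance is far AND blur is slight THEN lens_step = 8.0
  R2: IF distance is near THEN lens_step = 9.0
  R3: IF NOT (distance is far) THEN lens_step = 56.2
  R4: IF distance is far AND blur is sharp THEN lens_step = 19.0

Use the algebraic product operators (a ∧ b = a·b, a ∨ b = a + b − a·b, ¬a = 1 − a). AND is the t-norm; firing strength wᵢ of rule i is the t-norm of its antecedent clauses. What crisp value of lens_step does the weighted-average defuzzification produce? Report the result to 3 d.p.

R1 (z=8.0): far=0.95, slight=0.05; AND[a·b] → w = 0.0475
R2 (z=9.0): near=0.06 → w = 0.0600
R3 (z=56.2): ¬far=1−0.95=0.05 → w = 0.0500
R4 (z=19.0): far=0.95, sharp=0.18; AND[a·b] → w = 0.1710
Weighted average = (0.0475·8.0 + 0.0600·9.0 + 0.0500·56.2 + 0.1710·19.0) / (0.0475 + 0.0600 + 0.0500 + 0.1710)
  = 6.9790 / 0.3285 = 21.245

21.245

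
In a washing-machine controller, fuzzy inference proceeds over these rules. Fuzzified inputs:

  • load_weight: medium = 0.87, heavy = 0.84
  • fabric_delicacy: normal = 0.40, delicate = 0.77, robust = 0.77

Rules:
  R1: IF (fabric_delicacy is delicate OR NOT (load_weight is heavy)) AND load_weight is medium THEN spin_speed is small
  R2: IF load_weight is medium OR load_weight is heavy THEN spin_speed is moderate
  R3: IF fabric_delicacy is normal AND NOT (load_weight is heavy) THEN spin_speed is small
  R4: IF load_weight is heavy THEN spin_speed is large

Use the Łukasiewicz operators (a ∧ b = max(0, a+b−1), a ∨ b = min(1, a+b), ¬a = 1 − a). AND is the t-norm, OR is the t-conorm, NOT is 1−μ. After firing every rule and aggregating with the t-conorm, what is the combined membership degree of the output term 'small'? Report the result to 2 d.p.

R1: (delicate=0.77 OR ¬heavy=1−0.84=0.16) = 0.93; AND[max(0, a+b−1)] with medium=0.87 → w = 0.80
R2: medium=0.87, heavy=0.84; OR[min(1, a+b)] → w = 1.00
R3: normal=0.40, ¬heavy=1−0.84=0.16; AND[max(0, a+b−1)] → w = 0.00
R4: heavy=0.84 → w = 0.84
Rules with consequent 'small': {R1, R3} → strengths 0.80, 0.00
Aggregate via t-conorm [min(1, a+b)]: 0.80

0.80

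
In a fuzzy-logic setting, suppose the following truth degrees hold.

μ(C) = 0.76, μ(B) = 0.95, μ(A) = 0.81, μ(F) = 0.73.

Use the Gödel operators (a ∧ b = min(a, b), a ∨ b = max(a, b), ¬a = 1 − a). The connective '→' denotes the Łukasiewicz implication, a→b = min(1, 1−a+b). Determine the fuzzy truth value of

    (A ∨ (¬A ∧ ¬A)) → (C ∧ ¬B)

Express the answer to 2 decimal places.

0.24

¬A = 1 − 0.81 = 0.19
¬A = 1 − 0.81 = 0.19
¬A ∧ ¬A = min(a, b) on (0.19, 0.19) = 0.19
A ∨ (¬A ∧ ¬A) = max(a, b) on (0.81, 0.19) = 0.81
¬B = 1 − 0.95 = 0.05
C ∧ ¬B = min(a, b) on (0.76, 0.05) = 0.05
(A ∨ (¬A ∧ ¬A)) → (C ∧ ¬B)  [Łukasiewicz: min(1, 1−a+b)] with a=0.81, b=0.05 → 0.24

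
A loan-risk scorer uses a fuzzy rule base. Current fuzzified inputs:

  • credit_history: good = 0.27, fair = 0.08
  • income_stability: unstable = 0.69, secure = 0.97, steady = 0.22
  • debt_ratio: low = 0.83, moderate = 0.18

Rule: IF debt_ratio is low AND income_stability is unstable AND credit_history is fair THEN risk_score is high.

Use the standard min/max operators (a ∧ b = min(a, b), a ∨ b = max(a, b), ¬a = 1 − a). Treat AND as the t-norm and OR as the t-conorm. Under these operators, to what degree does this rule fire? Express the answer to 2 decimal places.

firing strength: low=0.83, unstable=0.69, fair=0.08; AND[min(a, b)] → w = 0.08

0.08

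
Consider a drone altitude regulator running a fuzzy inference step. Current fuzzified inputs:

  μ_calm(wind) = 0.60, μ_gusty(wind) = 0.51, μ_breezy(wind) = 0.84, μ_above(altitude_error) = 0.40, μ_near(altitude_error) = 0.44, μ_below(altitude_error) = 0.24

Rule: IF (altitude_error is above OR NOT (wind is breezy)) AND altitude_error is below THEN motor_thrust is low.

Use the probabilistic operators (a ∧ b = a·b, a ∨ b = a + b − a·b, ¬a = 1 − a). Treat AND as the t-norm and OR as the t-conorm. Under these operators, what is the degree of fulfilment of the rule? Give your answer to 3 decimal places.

firing strength: (above=0.40 OR ¬breezy=1−0.84=0.16) = 0.4960; AND[a·b] with below=0.24 → w = 0.1190

0.119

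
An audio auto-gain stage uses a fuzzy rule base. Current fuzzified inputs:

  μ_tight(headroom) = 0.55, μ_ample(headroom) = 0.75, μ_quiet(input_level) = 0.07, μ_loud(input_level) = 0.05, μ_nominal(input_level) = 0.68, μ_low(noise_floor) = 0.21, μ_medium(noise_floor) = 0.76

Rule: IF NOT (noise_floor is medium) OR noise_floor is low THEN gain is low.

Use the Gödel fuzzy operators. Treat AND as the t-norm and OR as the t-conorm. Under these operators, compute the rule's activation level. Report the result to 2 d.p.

0.24

firing strength: ¬medium=1−0.76=0.24, low=0.21; OR[max(a, b)] → w = 0.24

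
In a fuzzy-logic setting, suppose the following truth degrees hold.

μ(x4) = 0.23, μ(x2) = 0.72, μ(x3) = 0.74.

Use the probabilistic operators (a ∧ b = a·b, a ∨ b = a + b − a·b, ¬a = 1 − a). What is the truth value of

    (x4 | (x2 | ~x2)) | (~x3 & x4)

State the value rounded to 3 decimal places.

~x2 = 1 − 0.7200 = 0.2800
x2 | ~x2 = a + b − a·b on (0.7200, 0.2800) = 0.7984
x4 | (x2 | ~x2) = a + b − a·b on (0.2300, 0.7984) = 0.8448
~x3 = 1 − 0.7400 = 0.2600
~x3 & x4 = a·b on (0.2600, 0.2300) = 0.0598
(x4 | (x2 | ~x2)) | (~x3 & x4) = a + b − a·b on (0.8448, 0.0598) = 0.8541

0.854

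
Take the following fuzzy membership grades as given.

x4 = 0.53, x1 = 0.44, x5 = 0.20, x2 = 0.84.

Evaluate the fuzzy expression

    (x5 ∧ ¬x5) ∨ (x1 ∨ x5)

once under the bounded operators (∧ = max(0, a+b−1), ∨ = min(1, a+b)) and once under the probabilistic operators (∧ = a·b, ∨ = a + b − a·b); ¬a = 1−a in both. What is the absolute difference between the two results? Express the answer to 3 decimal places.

0.016

Under bounded:
  ¬x5 = 1 − 0.20 = 0.80
  x5 ∧ ¬x5 = max(0, a+b−1) on (0.20, 0.80) = 0.00
  x1 ∨ x5 = min(1, a+b) on (0.44, 0.20) = 0.64
  (x5 ∧ ¬x5) ∨ (x1 ∨ x5) = min(1, a+b) on (0.00, 0.64) = 0.64
  → value = 0.6400
Under probabilistic:
  ¬x5 = 1 − 0.2000 = 0.8000
  x5 ∧ ¬x5 = a·b on (0.2000, 0.8000) = 0.1600
  x1 ∨ x5 = a + b − a·b on (0.4400, 0.2000) = 0.5520
  (x5 ∧ ¬x5) ∨ (x1 ∨ x5) = a + b − a·b on (0.1600, 0.5520) = 0.6237
  → value = 0.6237
|0.6400 − 0.6237| = 0.016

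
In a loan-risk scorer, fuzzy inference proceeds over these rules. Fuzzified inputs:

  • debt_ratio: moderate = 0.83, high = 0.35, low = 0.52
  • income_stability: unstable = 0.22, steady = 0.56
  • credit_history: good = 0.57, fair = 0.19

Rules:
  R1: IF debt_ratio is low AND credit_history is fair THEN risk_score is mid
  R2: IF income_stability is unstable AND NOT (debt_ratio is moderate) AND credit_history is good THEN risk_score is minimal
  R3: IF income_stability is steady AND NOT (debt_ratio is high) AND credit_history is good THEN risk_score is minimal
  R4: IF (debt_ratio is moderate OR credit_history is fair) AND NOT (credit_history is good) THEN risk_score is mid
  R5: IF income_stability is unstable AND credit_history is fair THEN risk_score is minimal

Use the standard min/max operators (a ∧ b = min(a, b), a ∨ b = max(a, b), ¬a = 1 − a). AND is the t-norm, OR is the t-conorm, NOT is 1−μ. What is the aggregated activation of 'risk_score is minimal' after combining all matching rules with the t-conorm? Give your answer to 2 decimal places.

R1: low=0.52, fair=0.19; AND[min(a, b)] → w = 0.19
R2: unstable=0.22, ¬moderate=1−0.83=0.17, good=0.57; AND[min(a, b)] → w = 0.17
R3: steady=0.56, ¬high=1−0.35=0.65, good=0.57; AND[min(a, b)] → w = 0.56
R4: (moderate=0.83 OR fair=0.19) = 0.83; AND[min(a, b)] with ¬good=1−0.57=0.43 → w = 0.43
R5: unstable=0.22, fair=0.19; AND[min(a, b)] → w = 0.19
Rules with consequent 'minimal': {R2, R3, R5} → strengths 0.17, 0.56, 0.19
Aggregate via t-conorm [max(a, b)]: 0.56

0.56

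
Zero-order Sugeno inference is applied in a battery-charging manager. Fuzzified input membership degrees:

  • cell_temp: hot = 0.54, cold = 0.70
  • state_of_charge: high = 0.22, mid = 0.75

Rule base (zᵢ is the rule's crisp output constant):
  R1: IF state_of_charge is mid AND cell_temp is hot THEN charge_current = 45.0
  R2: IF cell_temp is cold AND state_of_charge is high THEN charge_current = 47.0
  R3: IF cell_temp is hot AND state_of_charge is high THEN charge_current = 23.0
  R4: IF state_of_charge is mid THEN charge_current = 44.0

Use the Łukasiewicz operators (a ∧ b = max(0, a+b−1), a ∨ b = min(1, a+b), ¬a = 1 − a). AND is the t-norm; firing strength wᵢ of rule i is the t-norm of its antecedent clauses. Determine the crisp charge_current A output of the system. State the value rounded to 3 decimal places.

R1 (z=45.0): mid=0.75, hot=0.54; AND[max(0, a+b−1)] → w = 0.29
R2 (z=47.0): cold=0.70, high=0.22; AND[max(0, a+b−1)] → w = 0.00
R3 (z=23.0): hot=0.54, high=0.22; AND[max(0, a+b−1)] → w = 0.00
R4 (z=44.0): mid=0.75 → w = 0.75
Weighted average = (0.29·45.0 + 0.00·47.0 + 0.00·23.0 + 0.75·44.0) / (0.29 + 0.00 + 0.00 + 0.75)
  = 46.0500 / 1.0400 = 44.279

44.279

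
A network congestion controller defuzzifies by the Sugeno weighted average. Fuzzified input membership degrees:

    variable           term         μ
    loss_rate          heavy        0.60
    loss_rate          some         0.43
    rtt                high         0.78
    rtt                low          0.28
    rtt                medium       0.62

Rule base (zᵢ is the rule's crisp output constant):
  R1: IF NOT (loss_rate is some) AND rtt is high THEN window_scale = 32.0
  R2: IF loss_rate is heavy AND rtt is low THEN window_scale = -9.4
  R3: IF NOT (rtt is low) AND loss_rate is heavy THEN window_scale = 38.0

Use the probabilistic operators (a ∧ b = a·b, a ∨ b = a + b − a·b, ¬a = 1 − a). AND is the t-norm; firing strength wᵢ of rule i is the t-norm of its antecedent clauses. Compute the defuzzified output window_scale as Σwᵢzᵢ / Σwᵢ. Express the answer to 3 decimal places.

R1 (z=32.0): ¬some=1−0.43=0.57, high=0.78; AND[a·b] → w = 0.4446
R2 (z=-9.4): heavy=0.60, low=0.28; AND[a·b] → w = 0.1680
R3 (z=38.0): ¬low=1−0.28=0.72, heavy=0.60; AND[a·b] → w = 0.4320
Weighted average = (0.4446·32.0 + 0.1680·-9.4 + 0.4320·38.0) / (0.4446 + 0.1680 + 0.4320)
  = 29.0640 / 1.0446 = 27.823

27.823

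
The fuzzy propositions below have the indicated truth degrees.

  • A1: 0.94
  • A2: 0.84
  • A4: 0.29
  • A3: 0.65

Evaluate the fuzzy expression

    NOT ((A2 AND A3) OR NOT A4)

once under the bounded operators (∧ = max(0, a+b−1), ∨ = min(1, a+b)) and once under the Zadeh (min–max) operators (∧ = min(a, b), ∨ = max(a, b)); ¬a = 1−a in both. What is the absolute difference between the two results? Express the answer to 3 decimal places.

Under bounded:
  A2 AND A3 = max(0, a+b−1) on (0.84, 0.65) = 0.49
  NOT A4 = 1 − 0.29 = 0.71
  (A2 AND A3) OR NOT A4 = min(1, a+b) on (0.49, 0.71) = 1.00
  NOT ((A2 AND A3) OR NOT A4) = 1 − 1.00 = 0.00
  → value = 0.0000
Under Zadeh (min–max):
  A2 AND A3 = min(a, b) on (0.84, 0.65) = 0.65
  NOT A4 = 1 − 0.29 = 0.71
  (A2 AND A3) OR NOT A4 = max(a, b) on (0.65, 0.71) = 0.71
  NOT ((A2 AND A3) OR NOT A4) = 1 − 0.71 = 0.29
  → value = 0.2900
|0.0000 − 0.2900| = 0.290

0.290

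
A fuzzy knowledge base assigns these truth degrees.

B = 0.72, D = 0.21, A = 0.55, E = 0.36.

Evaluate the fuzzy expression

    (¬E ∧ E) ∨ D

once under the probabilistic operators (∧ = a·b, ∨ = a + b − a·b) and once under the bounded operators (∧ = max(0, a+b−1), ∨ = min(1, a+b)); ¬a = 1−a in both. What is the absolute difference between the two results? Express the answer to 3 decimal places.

Under probabilistic:
  ¬E = 1 − 0.3600 = 0.6400
  ¬E ∧ E = a·b on (0.6400, 0.3600) = 0.2304
  (¬E ∧ E) ∨ D = a + b − a·b on (0.2304, 0.2100) = 0.3920
  → value = 0.3920
Under bounded:
  ¬E = 1 − 0.36 = 0.64
  ¬E ∧ E = max(0, a+b−1) on (0.64, 0.36) = 0.00
  (¬E ∧ E) ∨ D = min(1, a+b) on (0.00, 0.21) = 0.21
  → value = 0.2100
|0.3920 − 0.2100| = 0.182

0.182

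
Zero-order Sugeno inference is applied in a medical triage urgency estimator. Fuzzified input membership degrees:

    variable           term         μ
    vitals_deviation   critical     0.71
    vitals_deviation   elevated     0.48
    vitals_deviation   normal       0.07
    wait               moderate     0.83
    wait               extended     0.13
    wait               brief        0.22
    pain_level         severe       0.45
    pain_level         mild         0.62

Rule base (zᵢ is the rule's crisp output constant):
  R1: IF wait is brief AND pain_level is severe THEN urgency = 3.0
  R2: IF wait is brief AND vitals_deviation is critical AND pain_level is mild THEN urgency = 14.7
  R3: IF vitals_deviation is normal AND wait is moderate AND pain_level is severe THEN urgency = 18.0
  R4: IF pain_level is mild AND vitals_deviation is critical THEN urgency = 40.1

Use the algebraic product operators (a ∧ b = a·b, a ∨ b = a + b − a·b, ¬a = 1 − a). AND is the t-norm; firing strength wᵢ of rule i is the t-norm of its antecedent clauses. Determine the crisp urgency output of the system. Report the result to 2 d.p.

29.97

R1 (z=3.0): brief=0.22, severe=0.45; AND[a·b] → w = 0.0990
R2 (z=14.7): brief=0.22, critical=0.71, mild=0.62; AND[a·b] → w = 0.0968
R3 (z=18.0): normal=0.07, moderate=0.83, severe=0.45; AND[a·b] → w = 0.0261
R4 (z=40.1): mild=0.62, critical=0.71; AND[a·b] → w = 0.4402
Weighted average = (0.0990·3.0 + 0.0968·14.7 + 0.0261·18.0 + 0.4402·40.1) / (0.0990 + 0.0968 + 0.0261 + 0.4402)
  = 19.8432 / 0.6622 = 29.97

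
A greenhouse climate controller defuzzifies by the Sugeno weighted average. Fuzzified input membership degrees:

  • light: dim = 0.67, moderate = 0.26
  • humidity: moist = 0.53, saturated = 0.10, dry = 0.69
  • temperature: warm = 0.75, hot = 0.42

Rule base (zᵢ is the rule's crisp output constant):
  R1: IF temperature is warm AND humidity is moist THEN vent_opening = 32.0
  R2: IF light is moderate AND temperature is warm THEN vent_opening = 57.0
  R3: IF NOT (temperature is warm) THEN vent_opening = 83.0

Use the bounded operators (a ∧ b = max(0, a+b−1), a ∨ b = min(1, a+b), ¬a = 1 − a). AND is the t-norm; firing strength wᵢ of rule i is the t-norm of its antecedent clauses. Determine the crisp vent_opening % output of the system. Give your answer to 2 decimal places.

R1 (z=32.0): warm=0.75, moist=0.53; AND[max(0, a+b−1)] → w = 0.28
R2 (z=57.0): moderate=0.26, warm=0.75; AND[max(0, a+b−1)] → w = 0.01
R3 (z=83.0): ¬warm=1−0.75=0.25 → w = 0.25
Weighted average = (0.28·32.0 + 0.01·57.0 + 0.25·83.0) / (0.28 + 0.01 + 0.25)
  = 30.2800 / 0.5400 = 56.07

56.07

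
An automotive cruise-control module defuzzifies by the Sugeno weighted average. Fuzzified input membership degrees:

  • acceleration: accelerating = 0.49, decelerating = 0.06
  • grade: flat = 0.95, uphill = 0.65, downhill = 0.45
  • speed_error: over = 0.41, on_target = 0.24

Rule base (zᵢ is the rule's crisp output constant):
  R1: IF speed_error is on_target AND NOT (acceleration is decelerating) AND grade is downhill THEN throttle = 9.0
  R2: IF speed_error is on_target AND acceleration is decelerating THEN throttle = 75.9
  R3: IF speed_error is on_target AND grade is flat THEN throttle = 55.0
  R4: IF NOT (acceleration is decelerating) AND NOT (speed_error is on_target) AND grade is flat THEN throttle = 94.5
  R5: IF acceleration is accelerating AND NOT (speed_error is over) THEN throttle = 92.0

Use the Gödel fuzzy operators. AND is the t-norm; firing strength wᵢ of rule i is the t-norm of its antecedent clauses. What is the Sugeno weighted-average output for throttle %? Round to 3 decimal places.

R1 (z=9.0): on_target=0.24, ¬decelerating=1−0.06=0.94, downhill=0.45; AND[min(a, b)] → w = 0.24
R2 (z=75.9): on_target=0.24, decelerating=0.06; AND[min(a, b)] → w = 0.06
R3 (z=55.0): on_target=0.24, flat=0.95; AND[min(a, b)] → w = 0.24
R4 (z=94.5): ¬decelerating=1−0.06=0.94, ¬on_target=1−0.24=0.76, flat=0.95; AND[min(a, b)] → w = 0.76
R5 (z=92.0): accelerating=0.49, ¬over=1−0.41=0.59; AND[min(a, b)] → w = 0.49
Weighted average = (0.24·9.0 + 0.06·75.9 + 0.24·55.0 + 0.76·94.5 + 0.49·92.0) / (0.24 + 0.06 + 0.24 + 0.76 + 0.49)
  = 136.8140 / 1.7900 = 76.432

76.432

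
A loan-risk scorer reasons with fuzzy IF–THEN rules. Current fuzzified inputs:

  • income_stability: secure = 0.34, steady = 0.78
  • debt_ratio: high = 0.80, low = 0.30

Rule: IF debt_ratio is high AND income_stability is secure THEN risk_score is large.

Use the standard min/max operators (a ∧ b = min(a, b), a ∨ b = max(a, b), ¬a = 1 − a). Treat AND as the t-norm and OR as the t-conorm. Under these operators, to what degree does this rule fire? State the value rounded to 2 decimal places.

firing strength: high=0.80, secure=0.34; AND[min(a, b)] → w = 0.34

0.34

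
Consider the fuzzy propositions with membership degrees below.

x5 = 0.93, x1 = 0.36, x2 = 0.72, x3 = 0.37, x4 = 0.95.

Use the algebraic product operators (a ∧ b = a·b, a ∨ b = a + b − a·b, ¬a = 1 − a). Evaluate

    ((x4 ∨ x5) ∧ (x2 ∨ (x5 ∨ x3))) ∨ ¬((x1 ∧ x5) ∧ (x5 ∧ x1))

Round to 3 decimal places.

0.998

x4 ∨ x5 = a + b − a·b on (0.9500, 0.9300) = 0.9965
x5 ∨ x3 = a + b − a·b on (0.9300, 0.3700) = 0.9559
x2 ∨ (x5 ∨ x3) = a + b − a·b on (0.7200, 0.9559) = 0.9877
(x4 ∨ x5) ∧ (x2 ∨ (x5 ∨ x3)) = a·b on (0.9965, 0.9877) = 0.9842
x1 ∧ x5 = a·b on (0.3600, 0.9300) = 0.3348
x5 ∧ x1 = a·b on (0.9300, 0.3600) = 0.3348
(x1 ∧ x5) ∧ (x5 ∧ x1) = a·b on (0.3348, 0.3348) = 0.1121
¬((x1 ∧ x5) ∧ (x5 ∧ x1)) = 1 − 0.1121 = 0.8879
((x4 ∨ x5) ∧ (x2 ∨ (x5 ∨ x3))) ∨ ¬((x1 ∧ x5) ∧ (x5 ∧ x1)) = a + b − a·b on (0.9842, 0.8879) = 0.9982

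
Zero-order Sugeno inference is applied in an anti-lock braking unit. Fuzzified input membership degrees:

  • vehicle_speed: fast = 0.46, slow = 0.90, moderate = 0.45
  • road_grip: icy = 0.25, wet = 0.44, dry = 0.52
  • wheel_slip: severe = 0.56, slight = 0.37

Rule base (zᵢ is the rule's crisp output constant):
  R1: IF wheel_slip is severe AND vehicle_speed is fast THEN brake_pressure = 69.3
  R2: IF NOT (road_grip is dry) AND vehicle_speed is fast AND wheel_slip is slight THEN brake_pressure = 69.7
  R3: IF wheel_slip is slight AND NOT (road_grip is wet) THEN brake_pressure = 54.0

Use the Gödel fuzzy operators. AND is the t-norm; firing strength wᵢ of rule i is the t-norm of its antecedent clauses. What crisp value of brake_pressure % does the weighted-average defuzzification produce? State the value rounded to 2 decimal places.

64.71

R1 (z=69.3): severe=0.56, fast=0.46; AND[min(a, b)] → w = 0.46
R2 (z=69.7): ¬dry=1−0.52=0.48, fast=0.46, slight=0.37; AND[min(a, b)] → w = 0.37
R3 (z=54.0): slight=0.37, ¬wet=1−0.44=0.56; AND[min(a, b)] → w = 0.37
Weighted average = (0.46·69.3 + 0.37·69.7 + 0.37·54.0) / (0.46 + 0.37 + 0.37)
  = 77.6470 / 1.2000 = 64.71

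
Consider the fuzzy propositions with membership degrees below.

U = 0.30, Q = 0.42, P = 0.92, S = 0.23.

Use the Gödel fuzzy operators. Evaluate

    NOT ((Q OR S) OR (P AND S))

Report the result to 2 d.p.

Q OR S = max(a, b) on (0.42, 0.23) = 0.42
P AND S = min(a, b) on (0.92, 0.23) = 0.23
(Q OR S) OR (P AND S) = max(a, b) on (0.42, 0.23) = 0.42
NOT ((Q OR S) OR (P AND S)) = 1 − 0.42 = 0.58

0.58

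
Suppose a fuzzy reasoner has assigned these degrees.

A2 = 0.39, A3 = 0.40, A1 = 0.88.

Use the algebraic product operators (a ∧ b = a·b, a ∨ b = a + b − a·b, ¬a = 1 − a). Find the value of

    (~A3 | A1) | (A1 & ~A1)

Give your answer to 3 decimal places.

0.957

~A3 = 1 − 0.4000 = 0.6000
~A3 | A1 = a + b − a·b on (0.6000, 0.8800) = 0.9520
~A1 = 1 − 0.8800 = 0.1200
A1 & ~A1 = a·b on (0.8800, 0.1200) = 0.1056
(~A3 | A1) | (A1 & ~A1) = a + b − a·b on (0.9520, 0.1056) = 0.9571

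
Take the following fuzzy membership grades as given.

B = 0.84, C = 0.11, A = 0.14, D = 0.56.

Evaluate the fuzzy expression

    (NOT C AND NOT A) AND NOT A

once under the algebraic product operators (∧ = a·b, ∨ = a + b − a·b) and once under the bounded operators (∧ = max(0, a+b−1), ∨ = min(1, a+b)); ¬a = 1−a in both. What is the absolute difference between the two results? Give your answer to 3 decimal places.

0.048

Under algebraic product:
  NOT C = 1 − 0.1100 = 0.8900
  NOT A = 1 − 0.1400 = 0.8600
  NOT C AND NOT A = a·b on (0.8900, 0.8600) = 0.7654
  NOT A = 1 − 0.1400 = 0.8600
  (NOT C AND NOT A) AND NOT A = a·b on (0.7654, 0.8600) = 0.6582
  → value = 0.6582
Under bounded:
  NOT C = 1 − 0.11 = 0.89
  NOT A = 1 − 0.14 = 0.86
  NOT C AND NOT A = max(0, a+b−1) on (0.89, 0.86) = 0.75
  NOT A = 1 − 0.14 = 0.86
  (NOT C AND NOT A) AND NOT A = max(0, a+b−1) on (0.75, 0.86) = 0.61
  → value = 0.6100
|0.6582 − 0.6100| = 0.048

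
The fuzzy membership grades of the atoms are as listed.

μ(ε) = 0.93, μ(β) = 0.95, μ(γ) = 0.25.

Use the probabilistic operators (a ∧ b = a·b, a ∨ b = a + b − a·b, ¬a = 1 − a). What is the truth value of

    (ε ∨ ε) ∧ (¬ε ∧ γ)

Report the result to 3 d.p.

ε ∨ ε = a + b − a·b on (0.9300, 0.9300) = 0.9951
¬ε = 1 − 0.9300 = 0.0700
¬ε ∧ γ = a·b on (0.0700, 0.2500) = 0.0175
(ε ∨ ε) ∧ (¬ε ∧ γ) = a·b on (0.9951, 0.0175) = 0.0174

0.017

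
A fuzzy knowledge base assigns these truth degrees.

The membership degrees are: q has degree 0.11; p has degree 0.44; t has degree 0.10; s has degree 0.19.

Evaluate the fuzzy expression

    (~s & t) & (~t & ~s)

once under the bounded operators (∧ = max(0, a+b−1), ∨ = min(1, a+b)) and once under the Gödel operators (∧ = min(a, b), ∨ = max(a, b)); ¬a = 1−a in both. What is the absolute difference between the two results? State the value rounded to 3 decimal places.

0.100

Under bounded:
  ~s = 1 − 0.19 = 0.81
  ~s & t = max(0, a+b−1) on (0.81, 0.10) = 0.00
  ~t = 1 − 0.10 = 0.90
  ~s = 1 − 0.19 = 0.81
  ~t & ~s = max(0, a+b−1) on (0.90, 0.81) = 0.71
  (~s & t) & (~t & ~s) = max(0, a+b−1) on (0.00, 0.71) = 0.00
  → value = 0.0000
Under Gödel:
  ~s = 1 − 0.19 = 0.81
  ~s & t = min(a, b) on (0.81, 0.10) = 0.10
  ~t = 1 − 0.10 = 0.90
  ~s = 1 − 0.19 = 0.81
  ~t & ~s = min(a, b) on (0.90, 0.81) = 0.81
  (~s & t) & (~t & ~s) = min(a, b) on (0.10, 0.81) = 0.10
  → value = 0.1000
|0.0000 − 0.1000| = 0.100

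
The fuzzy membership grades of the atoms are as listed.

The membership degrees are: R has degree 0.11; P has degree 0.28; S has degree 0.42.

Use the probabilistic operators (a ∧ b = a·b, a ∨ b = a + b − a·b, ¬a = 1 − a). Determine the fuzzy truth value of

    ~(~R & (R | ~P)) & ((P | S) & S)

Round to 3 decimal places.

0.081

~R = 1 − 0.1100 = 0.8900
~P = 1 − 0.2800 = 0.7200
R | ~P = a + b − a·b on (0.1100, 0.7200) = 0.7508
~R & (R | ~P) = a·b on (0.8900, 0.7508) = 0.6682
~(~R & (R | ~P)) = 1 − 0.6682 = 0.3318
P | S = a + b − a·b on (0.2800, 0.4200) = 0.5824
(P | S) & S = a·b on (0.5824, 0.4200) = 0.2446
~(~R & (R | ~P)) & ((P | S) & S) = a·b on (0.3318, 0.2446) = 0.0812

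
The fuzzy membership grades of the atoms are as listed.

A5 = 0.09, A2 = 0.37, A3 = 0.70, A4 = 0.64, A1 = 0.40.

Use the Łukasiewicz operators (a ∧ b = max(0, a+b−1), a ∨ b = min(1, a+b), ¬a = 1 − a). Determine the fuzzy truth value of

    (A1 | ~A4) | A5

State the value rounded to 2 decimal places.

0.85

~A4 = 1 − 0.64 = 0.36
A1 | ~A4 = min(1, a+b) on (0.40, 0.36) = 0.76
(A1 | ~A4) | A5 = min(1, a+b) on (0.76, 0.09) = 0.85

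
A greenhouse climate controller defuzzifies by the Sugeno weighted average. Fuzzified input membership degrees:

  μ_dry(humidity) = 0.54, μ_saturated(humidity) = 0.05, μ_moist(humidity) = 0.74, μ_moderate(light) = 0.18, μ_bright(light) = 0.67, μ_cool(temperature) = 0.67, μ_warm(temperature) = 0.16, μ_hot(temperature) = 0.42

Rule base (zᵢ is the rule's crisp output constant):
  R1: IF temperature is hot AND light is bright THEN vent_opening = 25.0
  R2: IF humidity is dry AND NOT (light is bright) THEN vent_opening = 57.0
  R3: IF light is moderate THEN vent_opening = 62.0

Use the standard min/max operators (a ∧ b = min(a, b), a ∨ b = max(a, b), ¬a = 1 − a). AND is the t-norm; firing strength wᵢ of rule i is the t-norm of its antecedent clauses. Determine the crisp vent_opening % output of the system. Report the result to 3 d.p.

43.516

R1 (z=25.0): hot=0.42, bright=0.67; AND[min(a, b)] → w = 0.42
R2 (z=57.0): dry=0.54, ¬bright=1−0.67=0.33; AND[min(a, b)] → w = 0.33
R3 (z=62.0): moderate=0.18 → w = 0.18
Weighted average = (0.42·25.0 + 0.33·57.0 + 0.18·62.0) / (0.42 + 0.33 + 0.18)
  = 40.4700 / 0.9300 = 43.516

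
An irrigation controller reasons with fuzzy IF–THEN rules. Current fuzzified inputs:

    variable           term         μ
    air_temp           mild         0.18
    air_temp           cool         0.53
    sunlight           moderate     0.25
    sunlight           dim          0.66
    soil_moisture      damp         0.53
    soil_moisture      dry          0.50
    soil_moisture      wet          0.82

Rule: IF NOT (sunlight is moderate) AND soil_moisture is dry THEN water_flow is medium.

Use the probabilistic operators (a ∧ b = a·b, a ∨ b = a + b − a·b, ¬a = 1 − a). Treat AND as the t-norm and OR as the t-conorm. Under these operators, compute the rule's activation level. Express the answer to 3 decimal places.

firing strength: ¬moderate=1−0.25=0.75, dry=0.50; AND[a·b] → w = 0.3750

0.375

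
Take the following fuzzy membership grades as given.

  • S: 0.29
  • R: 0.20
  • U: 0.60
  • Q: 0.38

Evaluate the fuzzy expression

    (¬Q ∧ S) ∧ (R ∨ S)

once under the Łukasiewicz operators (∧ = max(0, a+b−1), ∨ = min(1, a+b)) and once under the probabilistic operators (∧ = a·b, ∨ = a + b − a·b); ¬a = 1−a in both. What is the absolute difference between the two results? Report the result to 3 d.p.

Under Łukasiewicz:
  ¬Q = 1 − 0.38 = 0.62
  ¬Q ∧ S = max(0, a+b−1) on (0.62, 0.29) = 0.00
  R ∨ S = min(1, a+b) on (0.20, 0.29) = 0.49
  (¬Q ∧ S) ∧ (R ∨ S) = max(0, a+b−1) on (0.00, 0.49) = 0.00
  → value = 0.0000
Under probabilistic:
  ¬Q = 1 − 0.3800 = 0.6200
  ¬Q ∧ S = a·b on (0.6200, 0.2900) = 0.1798
  R ∨ S = a + b − a·b on (0.2000, 0.2900) = 0.4320
  (¬Q ∧ S) ∧ (R ∨ S) = a·b on (0.1798, 0.4320) = 0.0777
  → value = 0.0777
|0.0000 − 0.0777| = 0.078

0.078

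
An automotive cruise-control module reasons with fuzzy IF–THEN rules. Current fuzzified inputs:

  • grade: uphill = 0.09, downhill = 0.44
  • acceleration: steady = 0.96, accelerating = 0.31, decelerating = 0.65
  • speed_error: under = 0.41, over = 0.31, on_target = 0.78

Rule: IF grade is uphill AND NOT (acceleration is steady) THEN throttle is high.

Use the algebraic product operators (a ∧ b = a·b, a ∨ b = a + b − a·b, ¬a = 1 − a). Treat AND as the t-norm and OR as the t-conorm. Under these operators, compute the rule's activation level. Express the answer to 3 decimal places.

firing strength: uphill=0.09, ¬steady=1−0.96=0.04; AND[a·b] → w = 0.0036

0.004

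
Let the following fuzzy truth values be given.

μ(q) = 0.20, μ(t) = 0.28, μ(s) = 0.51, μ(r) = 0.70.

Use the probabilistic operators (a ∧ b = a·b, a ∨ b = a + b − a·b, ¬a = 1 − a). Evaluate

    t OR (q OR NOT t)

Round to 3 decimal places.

NOT t = 1 − 0.2800 = 0.7200
q OR NOT t = a + b − a·b on (0.2000, 0.7200) = 0.7760
t OR (q OR NOT t) = a + b − a·b on (0.2800, 0.7760) = 0.8387

0.839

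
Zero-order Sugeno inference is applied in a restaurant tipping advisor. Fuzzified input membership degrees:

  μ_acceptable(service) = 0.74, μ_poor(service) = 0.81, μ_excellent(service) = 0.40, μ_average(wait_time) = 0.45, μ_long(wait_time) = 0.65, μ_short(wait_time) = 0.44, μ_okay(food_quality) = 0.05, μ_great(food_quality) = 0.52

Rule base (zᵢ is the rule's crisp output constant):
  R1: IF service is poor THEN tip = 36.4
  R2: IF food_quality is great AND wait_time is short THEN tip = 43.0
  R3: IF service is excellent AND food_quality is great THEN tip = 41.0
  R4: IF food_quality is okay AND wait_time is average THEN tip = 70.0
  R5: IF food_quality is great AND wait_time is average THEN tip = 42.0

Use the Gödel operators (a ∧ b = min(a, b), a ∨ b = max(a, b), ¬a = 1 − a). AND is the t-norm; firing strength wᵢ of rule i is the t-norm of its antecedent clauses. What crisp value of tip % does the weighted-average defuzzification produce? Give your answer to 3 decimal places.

40.560

R1 (z=36.4): poor=0.81 → w = 0.81
R2 (z=43.0): great=0.52, short=0.44; AND[min(a, b)] → w = 0.44
R3 (z=41.0): excellent=0.40, great=0.52; AND[min(a, b)] → w = 0.40
R4 (z=70.0): okay=0.05, average=0.45; AND[min(a, b)] → w = 0.05
R5 (z=42.0): great=0.52, average=0.45; AND[min(a, b)] → w = 0.45
Weighted average = (0.81·36.4 + 0.44·43.0 + 0.40·41.0 + 0.05·70.0 + 0.45·42.0) / (0.81 + 0.44 + 0.40 + 0.05 + 0.45)
  = 87.2040 / 2.1500 = 40.560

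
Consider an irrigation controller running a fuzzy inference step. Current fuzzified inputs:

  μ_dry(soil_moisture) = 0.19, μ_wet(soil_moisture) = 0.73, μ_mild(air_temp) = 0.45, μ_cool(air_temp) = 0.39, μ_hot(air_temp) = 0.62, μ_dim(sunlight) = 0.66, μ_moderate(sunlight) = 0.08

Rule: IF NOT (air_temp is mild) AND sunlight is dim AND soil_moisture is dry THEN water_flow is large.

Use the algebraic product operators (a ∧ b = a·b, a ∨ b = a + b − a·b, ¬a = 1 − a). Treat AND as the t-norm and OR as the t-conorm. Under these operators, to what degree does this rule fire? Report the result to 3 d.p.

0.069

firing strength: ¬mild=1−0.45=0.55, dim=0.66, dry=0.19; AND[a·b] → w = 0.0690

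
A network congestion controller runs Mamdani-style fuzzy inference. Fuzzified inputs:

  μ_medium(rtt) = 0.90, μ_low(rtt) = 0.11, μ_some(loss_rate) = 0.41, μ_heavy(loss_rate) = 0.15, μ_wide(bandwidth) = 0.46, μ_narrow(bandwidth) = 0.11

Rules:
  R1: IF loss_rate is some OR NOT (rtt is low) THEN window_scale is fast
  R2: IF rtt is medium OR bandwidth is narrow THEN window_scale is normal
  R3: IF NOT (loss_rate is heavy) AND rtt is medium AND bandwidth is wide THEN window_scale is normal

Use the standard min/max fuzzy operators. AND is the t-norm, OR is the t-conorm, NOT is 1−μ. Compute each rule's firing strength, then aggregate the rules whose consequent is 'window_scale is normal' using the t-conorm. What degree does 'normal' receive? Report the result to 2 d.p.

R1: some=0.41, ¬low=1−0.11=0.89; OR[max(a, b)] → w = 0.89
R2: medium=0.90, narrow=0.11; OR[max(a, b)] → w = 0.90
R3: ¬heavy=1−0.15=0.85, medium=0.90, wide=0.46; AND[min(a, b)] → w = 0.46
Rules with consequent 'normal': {R2, R3} → strengths 0.90, 0.46
Aggregate via t-conorm [max(a, b)]: 0.90

0.90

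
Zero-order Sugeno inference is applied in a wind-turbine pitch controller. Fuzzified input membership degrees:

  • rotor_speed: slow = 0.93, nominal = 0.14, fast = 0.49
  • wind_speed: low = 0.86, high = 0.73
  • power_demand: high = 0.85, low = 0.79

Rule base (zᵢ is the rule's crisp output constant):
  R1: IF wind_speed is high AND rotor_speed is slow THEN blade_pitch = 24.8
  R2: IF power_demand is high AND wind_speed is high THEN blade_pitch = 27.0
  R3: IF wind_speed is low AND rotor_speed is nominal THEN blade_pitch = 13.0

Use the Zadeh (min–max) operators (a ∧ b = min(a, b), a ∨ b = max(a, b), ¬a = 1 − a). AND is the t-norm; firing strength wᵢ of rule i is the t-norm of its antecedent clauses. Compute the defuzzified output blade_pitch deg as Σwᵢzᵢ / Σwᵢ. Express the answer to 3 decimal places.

R1 (z=24.8): high=0.73, slow=0.93; AND[min(a, b)] → w = 0.73
R2 (z=27.0): high=0.85, high=0.73; AND[min(a, b)] → w = 0.73
R3 (z=13.0): low=0.86, nominal=0.14; AND[min(a, b)] → w = 0.14
Weighted average = (0.73·24.8 + 0.73·27.0 + 0.14·13.0) / (0.73 + 0.73 + 0.14)
  = 39.6340 / 1.6000 = 24.771

24.771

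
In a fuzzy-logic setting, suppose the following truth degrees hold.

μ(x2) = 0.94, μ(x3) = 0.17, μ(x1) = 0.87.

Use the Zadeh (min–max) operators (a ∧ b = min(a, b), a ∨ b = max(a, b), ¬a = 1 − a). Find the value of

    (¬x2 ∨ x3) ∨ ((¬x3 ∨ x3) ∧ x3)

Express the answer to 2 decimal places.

0.17

¬x2 = 1 − 0.94 = 0.06
¬x2 ∨ x3 = max(a, b) on (0.06, 0.17) = 0.17
¬x3 = 1 − 0.17 = 0.83
¬x3 ∨ x3 = max(a, b) on (0.83, 0.17) = 0.83
(¬x3 ∨ x3) ∧ x3 = min(a, b) on (0.83, 0.17) = 0.17
(¬x2 ∨ x3) ∨ ((¬x3 ∨ x3) ∧ x3) = max(a, b) on (0.17, 0.17) = 0.17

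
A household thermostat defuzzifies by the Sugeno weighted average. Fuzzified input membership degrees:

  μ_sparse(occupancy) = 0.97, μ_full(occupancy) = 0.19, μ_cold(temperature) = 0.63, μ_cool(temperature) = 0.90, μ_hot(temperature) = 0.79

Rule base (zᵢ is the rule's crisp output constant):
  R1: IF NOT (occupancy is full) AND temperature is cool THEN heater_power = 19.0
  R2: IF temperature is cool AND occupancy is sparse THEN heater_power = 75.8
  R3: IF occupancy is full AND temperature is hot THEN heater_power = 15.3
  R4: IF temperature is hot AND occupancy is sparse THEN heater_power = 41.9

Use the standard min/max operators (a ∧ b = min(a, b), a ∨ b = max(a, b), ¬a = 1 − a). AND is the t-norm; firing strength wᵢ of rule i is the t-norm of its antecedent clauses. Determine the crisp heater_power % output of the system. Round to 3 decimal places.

R1 (z=19.0): ¬full=1−0.19=0.81, cool=0.90; AND[min(a, b)] → w = 0.81
R2 (z=75.8): cool=0.90, sparse=0.97; AND[min(a, b)] → w = 0.90
R3 (z=15.3): full=0.19, hot=0.79; AND[min(a, b)] → w = 0.19
R4 (z=41.9): hot=0.79, sparse=0.97; AND[min(a, b)] → w = 0.79
Weighted average = (0.81·19.0 + 0.90·75.8 + 0.19·15.3 + 0.79·41.9) / (0.81 + 0.90 + 0.19 + 0.79)
  = 119.6180 / 2.6900 = 44.468

44.468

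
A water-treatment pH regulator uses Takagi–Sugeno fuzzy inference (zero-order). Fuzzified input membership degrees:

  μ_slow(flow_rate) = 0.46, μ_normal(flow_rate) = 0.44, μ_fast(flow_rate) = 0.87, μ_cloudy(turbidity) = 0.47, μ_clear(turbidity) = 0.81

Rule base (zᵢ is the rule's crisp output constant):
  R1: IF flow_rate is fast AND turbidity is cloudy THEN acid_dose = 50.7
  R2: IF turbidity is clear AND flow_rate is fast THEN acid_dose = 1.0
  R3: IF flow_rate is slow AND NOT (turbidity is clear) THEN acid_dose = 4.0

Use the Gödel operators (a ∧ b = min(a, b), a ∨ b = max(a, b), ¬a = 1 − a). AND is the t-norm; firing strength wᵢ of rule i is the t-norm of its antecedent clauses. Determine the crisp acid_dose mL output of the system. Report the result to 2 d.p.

R1 (z=50.7): fast=0.87, cloudy=0.47; AND[min(a, b)] → w = 0.47
R2 (z=1.0): clear=0.81, fast=0.87; AND[min(a, b)] → w = 0.81
R3 (z=4.0): slow=0.46, ¬clear=1−0.81=0.19; AND[min(a, b)] → w = 0.19
Weighted average = (0.47·50.7 + 0.81·1.0 + 0.19·4.0) / (0.47 + 0.81 + 0.19)
  = 25.3990 / 1.4700 = 17.28

17.28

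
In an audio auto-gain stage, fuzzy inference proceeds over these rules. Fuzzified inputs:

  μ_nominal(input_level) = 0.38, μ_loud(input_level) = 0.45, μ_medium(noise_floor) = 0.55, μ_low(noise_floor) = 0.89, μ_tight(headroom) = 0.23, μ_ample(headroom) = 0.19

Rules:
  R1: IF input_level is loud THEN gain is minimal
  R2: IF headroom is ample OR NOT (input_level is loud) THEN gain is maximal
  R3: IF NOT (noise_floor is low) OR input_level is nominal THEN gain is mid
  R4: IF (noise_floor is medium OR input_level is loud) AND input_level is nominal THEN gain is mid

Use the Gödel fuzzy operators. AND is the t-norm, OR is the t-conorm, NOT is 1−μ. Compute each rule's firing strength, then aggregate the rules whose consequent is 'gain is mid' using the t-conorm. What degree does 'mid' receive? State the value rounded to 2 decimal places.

0.38

R1: loud=0.45 → w = 0.45
R2: ample=0.19, ¬loud=1−0.45=0.55; OR[max(a, b)] → w = 0.55
R3: ¬low=1−0.89=0.11, nominal=0.38; OR[max(a, b)] → w = 0.38
R4: (medium=0.55 OR loud=0.45) = 0.55; AND[min(a, b)] with nominal=0.38 → w = 0.38
Rules with consequent 'mid': {R3, R4} → strengths 0.38, 0.38
Aggregate via t-conorm [max(a, b)]: 0.38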